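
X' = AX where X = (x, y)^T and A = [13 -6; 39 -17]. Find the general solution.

Coefficient matrix A = [[13, -6], [39, -17]].
Characteristic polynomial det(A - λI) = λ^2 + 4λ + 13 = 0.
Eigenvalues λ = -2 ± 3i (complex conjugate pair).
For λ=-2+3i: an eigenvector is (-1,-2) - i(-1,-3) = (-1 + i, -2 + 3i).
A real fundamental pair from Re and Im of e^((-2+3i)t)v: X_1 = e^(-2t)(cos(3t)·(-1,-2) + sin(3t)·(-1,-3)), X_2 = e^(-2t)(sin(3t)·(-1,-2) - cos(3t)·(-1,-3)).
General solution: c_1X_1 + c_2X_2.

x(t) = -c_1e^(-2t)sin(3t) - c_1e^(-2t)cos(3t) - c_2e^(-2t)sin(3t) + c_2e^(-2t)cos(3t), y(t) = -3c_1e^(-2t)sin(3t) - 2c_1e^(-2t)cos(3t) - 2c_2e^(-2t)sin(3t) + 3c_2e^(-2t)cos(3t)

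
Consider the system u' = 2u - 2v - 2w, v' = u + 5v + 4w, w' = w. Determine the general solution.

u(t) = 2K_1e^(3t) - K_2e^(4t), v(t) = -K_1e^(3t) + K_2e^(4t) - K_3e^(t), w(t) = K_3e^(t)

Coefficient matrix A = [[2, -2, -2], [1, 5, 4], [0, 0, 1]].
det(A - λI) = 0 gives eigenvalues λ = 3, 4, 1.
For λ=3: eigenvector (2,-1,0).
For λ=4: eigenvector (-1,1,0).
For λ=1: eigenvector (0,-1,1).
General solution: K_1e^(3t)(2,-1,0) + K_2e^(4t)(-1,1,0) + K_3e^(t)(0,-1,1).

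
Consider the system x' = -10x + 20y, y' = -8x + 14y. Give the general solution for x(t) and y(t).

x(t) = -2K_1e^(2t)sin(4t) - K_1e^(2t)cos(4t) - K_2e^(2t)sin(4t) + 2K_2e^(2t)cos(4t), y(t) = -K_1e^(2t)sin(4t) - K_1e^(2t)cos(4t) - K_2e^(2t)sin(4t) + K_2e^(2t)cos(4t)

Coefficient matrix A = [[-10, 20], [-8, 14]].
Characteristic polynomial det(A - λI) = λ^2 - 4λ + 20 = 0.
Eigenvalues λ = 2 ± 4i (complex conjugate pair).
For λ=2+4i: an eigenvector is (-1,-1) - i(-2,-1) = (-1 + 2i, -1 + i).
A real fundamental pair from Re and Im of e^((2+4i)t)v: X_1 = e^(2t)(cos(4t)·(-1,-1) + sin(4t)·(-2,-1)), X_2 = e^(2t)(sin(4t)·(-1,-1) - cos(4t)·(-2,-1)).
General solution: K_1X_1 + K_2X_2.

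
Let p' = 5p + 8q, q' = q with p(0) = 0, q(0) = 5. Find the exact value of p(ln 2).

300

A = [[5,8],[0,1]]; eigenvalues λ = 5, 1.
Eigenvectors: (-1,0) for λ=5, (-2,1) for λ=1.
From the initial condition, c_1 = -10, c_2 = 5.
p(ln 2) = (-10)(2^5)(-1) + (5)(2^1)(-2) = 300.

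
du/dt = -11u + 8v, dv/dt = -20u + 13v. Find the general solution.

u(t) = C_1e^(t)sin(4t) - C_1e^(t)cos(4t) - C_2e^(t)sin(4t) - C_2e^(t)cos(4t), v(t) = 2C_1e^(t)sin(4t) - C_1e^(t)cos(4t) - C_2e^(t)sin(4t) - 2C_2e^(t)cos(4t)

Coefficient matrix A = [[-11, 8], [-20, 13]].
Characteristic polynomial det(A - λI) = λ^2 - 2λ + 17 = 0.
Eigenvalues λ = 1 ± 4i (complex conjugate pair).
For λ=1+4i: an eigenvector is (-1,-1) - i(1,2) = (-1 - i, -1 - 2i).
A real fundamental pair from Re and Im of e^((1+4i)t)v: X_1 = e^(t)(cos(4t)·(-1,-1) + sin(4t)·(1,2)), X_2 = e^(t)(sin(4t)·(-1,-1) - cos(4t)·(1,2)).
General solution: C_1X_1 + C_2X_2.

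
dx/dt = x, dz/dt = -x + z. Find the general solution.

x(t) = -c_2e^(t), z(t) = c_1e^(t) + c_2te^(t) - 2c_2e^(t)

Coefficient matrix A = [[1, 0], [-1, 1]].
Characteristic polynomial det(A - λI) = λ^2 - 2λ + 1 = 0.
Single eigenvalue λ = 1 with algebraic multiplicity 2.
Eigenvector v = (0,1); generalized eigenvector w with (A-λI)w=v is (-1,-2).
General solution: e^(t)[c_1·v + c_2·(t·v + w)].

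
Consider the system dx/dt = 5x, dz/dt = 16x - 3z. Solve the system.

x(t) = -c_1e^(5t), z(t) = -2c_1e^(5t) - c_2e^(-3t)

Coefficient matrix A = [[5, 0], [16, -3]].
Characteristic polynomial det(A - λI) = λ^2 - 2λ - 15 = 0.
Eigenvalues λ = 5, -3.
For λ=5: (A-λI) row 2 is [16, -8], so an eigenvector is (-1, -2).
For λ=-3: (A-λI) row 1 is [8, 0], so an eigenvector is (0, -1).
General solution: c_1e^(5t)(-1,-2) + c_2e^(-3t)(0,-1).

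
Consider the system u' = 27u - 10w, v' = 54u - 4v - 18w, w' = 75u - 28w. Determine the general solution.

Coefficient matrix A = [[27, 0, -10], [54, -4, -18], [75, 0, -28]].
det(A - λI) = 0 gives eigenvalues λ = -4, -3, 2.
For λ=-4: eigenvector (0,1,0).
For λ=-3: eigenvector (1,0,3).
For λ=2: eigenvector (-2,-3,-5).
General solution: K_1e^(-4t)(0,1,0) + K_2e^(-3t)(1,0,3) + K_3e^(2t)(-2,-3,-5).

u(t) = K_2e^(-3t) - 2K_3e^(2t), v(t) = K_1e^(-4t) - 3K_3e^(2t), w(t) = 3K_2e^(-3t) - 5K_3e^(2t)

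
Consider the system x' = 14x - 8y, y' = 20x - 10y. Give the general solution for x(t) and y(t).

x(t) = K_1e^(2t)sin(4t) + K_1e^(2t)cos(4t) + K_2e^(2t)sin(4t) - K_2e^(2t)cos(4t), y(t) = 2K_1e^(2t)sin(4t) + K_1e^(2t)cos(4t) + K_2e^(2t)sin(4t) - 2K_2e^(2t)cos(4t)

Coefficient matrix A = [[14, -8], [20, -10]].
Characteristic polynomial det(A - λI) = λ^2 - 4λ + 20 = 0.
Eigenvalues λ = 2 ± 4i (complex conjugate pair).
For λ=2+4i: an eigenvector is (1,1) - i(1,2) = (1 - i, 1 - 2i).
A real fundamental pair from Re and Im of e^((2+4i)t)v: X_1 = e^(2t)(cos(4t)·(1,1) + sin(4t)·(1,2)), X_2 = e^(2t)(sin(4t)·(1,1) - cos(4t)·(1,2)).
General solution: K_1X_1 + K_2X_2.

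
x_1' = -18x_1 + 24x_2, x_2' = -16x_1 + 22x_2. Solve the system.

Coefficient matrix A = [[-18, 24], [-16, 22]].
Characteristic polynomial det(A - λI) = λ^2 - 4λ - 12 = 0.
Eigenvalues λ = 6, -2.
For λ=6: (A-λI) row 1 is [-24, 24], so an eigenvector is (-1, -1).
For λ=-2: (A-λI) row 1 is [-16, 24], so an eigenvector is (-3, -2).
General solution: c_1e^(6t)(-1,-1) + c_2e^(-2t)(-3,-2).

x_1(t) = -c_1e^(6t) - 3c_2e^(-2t), x_2(t) = -c_1e^(6t) - 2c_2e^(-2t)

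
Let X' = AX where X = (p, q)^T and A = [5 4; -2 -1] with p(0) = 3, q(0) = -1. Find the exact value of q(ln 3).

-51

A = [[5,4],[-2,-1]]; eigenvalues λ = 1, 3.
Eigenvectors: (-1,1) for λ=1, (-2,1) for λ=3.
From the initial condition, c_1 = 1, c_2 = -2.
q(ln 3) = (1)(3^1)(1) + (-2)(3^3)(1) = -51.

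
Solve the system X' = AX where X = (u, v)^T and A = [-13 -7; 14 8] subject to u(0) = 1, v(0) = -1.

Coefficient matrix A = [[-13, -7], [14, 8]].
Characteristic polynomial det(A - λI) = λ^2 + 5λ - 6 = 0.
Eigenvalues λ = 1, -6.
For λ=1: (A-λI) row 1 is [-14, -7], so an eigenvector is (-1, 2).
For λ=-6: (A-λI) row 1 is [-7, -7], so an eigenvector is (-1, 1).
General solution: c_1e^(t)(-1,2) + c_2e^(-6t)(-1,1).
Applying u(0)=1, v(0)=-1 gives c_1=0, c_2=-1.

u(t) = e^(-6t), v(t) = -e^(-6t)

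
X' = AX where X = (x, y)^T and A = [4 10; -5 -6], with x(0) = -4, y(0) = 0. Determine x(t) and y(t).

Coefficient matrix A = [[4, 10], [-5, -6]].
Characteristic polynomial det(A - λI) = λ^2 + 2λ + 26 = 0.
Eigenvalues λ = -1 ± 5i (complex conjugate pair).
For λ=-1+5i: an eigenvector is (-1,0) - i(-1,1) = (-1 + i, 0 - i).
A real fundamental pair from Re and Im of e^((-1+5i)t)v: X_1 = e^(-t)(cos(5t)·(-1,0) + sin(5t)·(-1,1)), X_2 = e^(-t)(sin(5t)·(-1,0) - cos(5t)·(-1,1)).
General solution: K_1X_1 + K_2X_2.
Applying x(0)=-4, y(0)=0 gives K_1=4, K_2=0.

x(t) = -4e^(-t)sin(5t) - 4e^(-t)cos(5t), y(t) = 4e^(-t)sin(5t)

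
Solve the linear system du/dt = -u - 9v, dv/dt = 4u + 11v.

Coefficient matrix A = [[-1, -9], [4, 11]].
Characteristic polynomial det(A - λI) = λ^2 - 10λ + 25 = 0.
Single eigenvalue λ = 5 with algebraic multiplicity 2.
Eigenvector v = (-3,2); generalized eigenvector w with (A-λI)w=v is (2,-1).
General solution: e^(5t)[K_1·v + K_2·(t·v + w)].

u(t) = -3K_1e^(5t) - 3K_2te^(5t) + 2K_2e^(5t), v(t) = 2K_1e^(5t) + 2K_2te^(5t) - K_2e^(5t)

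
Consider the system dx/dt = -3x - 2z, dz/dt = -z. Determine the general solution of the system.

x(t) = K_1e^(-t) - K_2e^(-3t), z(t) = -K_1e^(-t)

Coefficient matrix A = [[-3, -2], [0, -1]].
Characteristic polynomial det(A - λI) = λ^2 + 4λ + 3 = 0.
Eigenvalues λ = -1, -3.
For λ=-1: (A-λI) row 1 is [-2, -2], so an eigenvector is (1, -1).
For λ=-3: (A-λI) row 1 is [0, -2], so an eigenvector is (-1, 0).
General solution: K_1e^(-t)(1,-1) + K_2e^(-3t)(-1,0).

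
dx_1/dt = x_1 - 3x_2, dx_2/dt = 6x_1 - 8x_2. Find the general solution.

x_1(t) = c_1e^(-5t) + c_2e^(-2t), x_2(t) = 2c_1e^(-5t) + c_2e^(-2t)

Coefficient matrix A = [[1, -3], [6, -8]].
Characteristic polynomial det(A - λI) = λ^2 + 7λ + 10 = 0.
Eigenvalues λ = -5, -2.
For λ=-5: (A-λI) row 1 is [6, -3], so an eigenvector is (1, 2).
For λ=-2: (A-λI) row 1 is [3, -3], so an eigenvector is (1, 1).
General solution: c_1e^(-5t)(1,2) + c_2e^(-2t)(1,1).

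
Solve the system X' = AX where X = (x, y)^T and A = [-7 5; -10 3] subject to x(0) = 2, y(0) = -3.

Coefficient matrix A = [[-7, 5], [-10, 3]].
Characteristic polynomial det(A - λI) = λ^2 + 4λ + 29 = 0.
Eigenvalues λ = -2 ± 5i (complex conjugate pair).
For λ=-2+5i: an eigenvector is (1,1) - i(0,-1) = (1, 1 + i).
A real fundamental pair from Re and Im of e^((-2+5i)t)v: X_1 = e^(-2t)(cos(5t)·(1,1) + sin(5t)·(0,-1)), X_2 = e^(-2t)(sin(5t)·(1,1) - cos(5t)·(0,-1)).
General solution: K_1X_1 + K_2X_2.
Applying x(0)=2, y(0)=-3 gives K_1=2, K_2=-5.

x(t) = -5e^(-2t)sin(5t) + 2e^(-2t)cos(5t), y(t) = -7e^(-2t)sin(5t) - 3e^(-2t)cos(5t)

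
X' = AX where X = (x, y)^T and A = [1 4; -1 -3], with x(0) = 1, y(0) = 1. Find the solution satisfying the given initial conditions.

Coefficient matrix A = [[1, 4], [-1, -3]].
Characteristic polynomial det(A - λI) = λ^2 + 2λ + 1 = 0.
Single eigenvalue λ = -1 with algebraic multiplicity 2.
Eigenvector v = (-2,1); generalized eigenvector w with (A-λI)w=v is (1,-1).
General solution: e^(-t)[c_1·v + c_2·(t·v + w)].
Applying x(0)=1, y(0)=1 gives c_1=-2, c_2=-3.

x(t) = 6te^(-t) + e^(-t), y(t) = -3te^(-t) + e^(-t)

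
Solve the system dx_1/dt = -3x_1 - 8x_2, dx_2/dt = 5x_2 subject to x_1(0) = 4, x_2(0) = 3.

x_1(t) = -3e^(5t) + 7e^(-3t), x_2(t) = 3e^(5t)

Coefficient matrix A = [[-3, -8], [0, 5]].
Characteristic polynomial det(A - λI) = λ^2 - 2λ - 15 = 0.
Eigenvalues λ = 5, -3.
For λ=5: (A-λI) row 1 is [-8, -8], so an eigenvector is (1, -1).
For λ=-3: (A-λI) row 1 is [0, -8], so an eigenvector is (1, 0).
General solution: K_1e^(5t)(1,-1) + K_2e^(-3t)(1,0).
Applying x_1(0)=4, x_2(0)=3 gives K_1=-3, K_2=7.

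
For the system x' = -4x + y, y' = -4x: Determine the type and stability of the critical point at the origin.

A = [[-4,1],[-4,0]]; det(A-λI) = λ^2 + 4λ + 4.
repeated λ = -2 with a single eigenvector.

stable improper node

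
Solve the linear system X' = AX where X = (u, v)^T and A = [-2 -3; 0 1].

Coefficient matrix A = [[-2, -3], [0, 1]].
Characteristic polynomial det(A - λI) = λ^2 + λ - 2 = 0.
Eigenvalues λ = 1, -2.
For λ=1: (A-λI) row 1 is [-3, -3], so an eigenvector is (-1, 1).
For λ=-2: (A-λI) row 1 is [0, -3], so an eigenvector is (-1, 0).
General solution: c_1e^(t)(-1,1) + c_2e^(-2t)(-1,0).

u(t) = -c_1e^(t) - c_2e^(-2t), v(t) = c_1e^(t)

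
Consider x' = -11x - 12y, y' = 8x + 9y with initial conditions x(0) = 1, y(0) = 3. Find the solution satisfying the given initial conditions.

Coefficient matrix A = [[-11, -12], [8, 9]].
Characteristic polynomial det(A - λI) = λ^2 + 2λ - 3 = 0.
Eigenvalues λ = -3, 1.
For λ=-3: (A-λI) row 1 is [-8, -12], so an eigenvector is (3, -2).
For λ=1: (A-λI) row 1 is [-12, -12], so an eigenvector is (-1, 1).
General solution: C_1e^(-3t)(3,-2) + C_2e^(t)(-1,1).
Applying x(0)=1, y(0)=3 gives C_1=4, C_2=11.

x(t) = -11e^(t) + 12e^(-3t), y(t) = 11e^(t) - 8e^(-3t)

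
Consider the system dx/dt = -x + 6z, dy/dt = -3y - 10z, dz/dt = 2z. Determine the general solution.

Coefficient matrix A = [[-1, 0, 6], [0, -3, -10], [0, 0, 2]].
det(A - λI) = 0 gives eigenvalues λ = -1, -3, 2.
For λ=-1: eigenvector (1,0,0).
For λ=-3: eigenvector (0,1,0).
For λ=2: eigenvector (2,-2,1).
General solution: C_1e^(-t)(1,0,0) + C_2e^(-3t)(0,1,0) + C_3e^(2t)(2,-2,1).

x(t) = C_1e^(-t) + 2C_3e^(2t), y(t) = C_2e^(-3t) - 2C_3e^(2t), z(t) = C_3e^(2t)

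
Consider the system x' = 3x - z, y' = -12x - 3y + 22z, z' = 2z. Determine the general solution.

Coefficient matrix A = [[3, 0, -1], [-12, -3, 22], [0, 0, 2]].
det(A - λI) = 0 gives eigenvalues λ = 3, -3, 2.
For λ=3: eigenvector (1,-2,0).
For λ=-3: eigenvector (0,1,0).
For λ=2: eigenvector (1,2,1).
General solution: C_1e^(3t)(1,-2,0) + C_2e^(-3t)(0,1,0) + C_3e^(2t)(1,2,1).

x(t) = C_1e^(3t) + C_3e^(2t), y(t) = -2C_1e^(3t) + C_2e^(-3t) + 2C_3e^(2t), z(t) = C_3e^(2t)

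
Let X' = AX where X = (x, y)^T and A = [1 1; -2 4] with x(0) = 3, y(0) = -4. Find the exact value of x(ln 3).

-99

A = [[1,1],[-2,4]]; eigenvalues λ = 3, 2.
Eigenvectors: (-1,-2) for λ=3, (-1,-1) for λ=2.
From the initial condition, c_1 = 7, c_2 = -10.
x(ln 3) = (7)(3^3)(-1) + (-10)(3^2)(-1) = -99.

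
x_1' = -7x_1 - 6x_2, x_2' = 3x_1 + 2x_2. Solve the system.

Coefficient matrix A = [[-7, -6], [3, 2]].
Characteristic polynomial det(A - λI) = λ^2 + 5λ + 4 = 0.
Eigenvalues λ = -1, -4.
For λ=-1: (A-λI) row 1 is [-6, -6], so an eigenvector is (-1, 1).
For λ=-4: (A-λI) row 1 is [-3, -6], so an eigenvector is (2, -1).
General solution: K_1e^(-t)(-1,1) + K_2e^(-4t)(2,-1).

x_1(t) = -K_1e^(-t) + 2K_2e^(-4t), x_2(t) = K_1e^(-t) - K_2e^(-4t)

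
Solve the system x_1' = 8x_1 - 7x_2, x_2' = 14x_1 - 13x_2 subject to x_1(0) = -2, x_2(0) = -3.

x_1(t) = -e^(t) - e^(-6t), x_2(t) = -e^(t) - 2e^(-6t)

Coefficient matrix A = [[8, -7], [14, -13]].
Characteristic polynomial det(A - λI) = λ^2 + 5λ - 6 = 0.
Eigenvalues λ = 1, -6.
For λ=1: (A-λI) row 1 is [7, -7], so an eigenvector is (-1, -1).
For λ=-6: (A-λI) row 1 is [14, -7], so an eigenvector is (-1, -2).
General solution: c_1e^(t)(-1,-1) + c_2e^(-6t)(-1,-2).
Applying x_1(0)=-2, x_2(0)=-3 gives c_1=1, c_2=1.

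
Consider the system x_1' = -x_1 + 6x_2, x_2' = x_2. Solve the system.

Coefficient matrix A = [[-1, 6], [0, 1]].
Characteristic polynomial det(A - λI) = λ^2 - 1 = 0.
Eigenvalues λ = 1, -1.
For λ=1: (A-λI) row 1 is [-2, 6], so an eigenvector is (3, 1).
For λ=-1: (A-λI) row 1 is [0, 6], so an eigenvector is (-1, 0).
General solution: C_1e^(t)(3,1) + C_2e^(-t)(-1,0).

x_1(t) = 3C_1e^(t) - C_2e^(-t), x_2(t) = C_1e^(t)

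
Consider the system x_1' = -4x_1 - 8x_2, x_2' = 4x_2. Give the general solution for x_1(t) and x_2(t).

Coefficient matrix A = [[-4, -8], [0, 4]].
Characteristic polynomial det(A - λI) = λ^2 - 16 = 0.
Eigenvalues λ = 4, -4.
For λ=4: (A-λI) row 1 is [-8, -8], so an eigenvector is (-1, 1).
For λ=-4: (A-λI) row 1 is [0, -8], so an eigenvector is (1, 0).
General solution: K_1e^(4t)(-1,1) + K_2e^(-4t)(1,0).

x_1(t) = -K_1e^(4t) + K_2e^(-4t), x_2(t) = K_1e^(4t)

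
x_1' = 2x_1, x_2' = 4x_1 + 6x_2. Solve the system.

x_1(t) = -c_2e^(2t), x_2(t) = -c_1e^(6t) + c_2e^(2t)

Coefficient matrix A = [[2, 0], [4, 6]].
Characteristic polynomial det(A - λI) = λ^2 - 8λ + 12 = 0.
Eigenvalues λ = 6, 2.
For λ=6: (A-λI) row 1 is [-4, 0], so an eigenvector is (0, -1).
For λ=2: (A-λI) row 2 is [4, 4], so an eigenvector is (-1, 1).
General solution: c_1e^(6t)(0,-1) + c_2e^(2t)(-1,1).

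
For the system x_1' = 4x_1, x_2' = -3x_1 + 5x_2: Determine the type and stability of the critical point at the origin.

unstable node

A = [[4,0],[-3,5]]; det(A-λI) = λ^2 - 9λ + 20.
λ = 5, 4: both positive.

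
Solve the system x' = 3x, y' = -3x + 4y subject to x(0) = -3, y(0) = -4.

x(t) = -3e^(3t), y(t) = 5e^(4t) - 9e^(3t)

Coefficient matrix A = [[3, 0], [-3, 4]].
Characteristic polynomial det(A - λI) = λ^2 - 7λ + 12 = 0.
Eigenvalues λ = 3, 4.
For λ=3: (A-λI) row 2 is [-3, 1], so an eigenvector is (1, 3).
For λ=4: (A-λI) row 1 is [-1, 0], so an eigenvector is (0, -1).
General solution: K_1e^(3t)(1,3) + K_2e^(4t)(0,-1).
Applying x(0)=-3, y(0)=-4 gives K_1=-3, K_2=-5.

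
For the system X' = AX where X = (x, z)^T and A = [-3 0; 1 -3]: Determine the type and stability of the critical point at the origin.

A = [[-3,0],[1,-3]]; det(A-λI) = λ^2 + 6λ + 9.
repeated λ = -3 with a single eigenvector.

stable improper node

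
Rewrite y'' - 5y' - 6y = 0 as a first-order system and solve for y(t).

y(t) = C_1e^(6t) + C_2e^(-t)

Let x_1 = y, x_2 = y'. Then x_1' = x_2 and x_2' = 6x_1 + 5x_2.
A = [[0,1],[6,5]]; det(A-λI) = λ^2 - 5λ - 6.
Eigenvalues λ = 6, -1 with eigenvectors (1,6), (1,-1).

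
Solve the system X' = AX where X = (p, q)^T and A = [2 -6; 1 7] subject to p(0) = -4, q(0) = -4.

p(t) = 32e^(5t) - 36e^(4t), q(t) = -16e^(5t) + 12e^(4t)

Coefficient matrix A = [[2, -6], [1, 7]].
Characteristic polynomial det(A - λI) = λ^2 - 9λ + 20 = 0.
Eigenvalues λ = 4, 5.
For λ=4: (A-λI) row 1 is [-2, -6], so an eigenvector is (3, -1).
For λ=5: (A-λI) row 1 is [-3, -6], so an eigenvector is (-2, 1).
General solution: c_1e^(4t)(3,-1) + c_2e^(5t)(-2,1).
Applying p(0)=-4, q(0)=-4 gives c_1=-12, c_2=-16.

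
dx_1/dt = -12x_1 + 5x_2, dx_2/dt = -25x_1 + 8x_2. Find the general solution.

x_1(t) = c_1e^(-2t)cos(5t) + c_2e^(-2t)sin(5t), x_2(t) = -c_1e^(-2t)sin(5t) + 2c_1e^(-2t)cos(5t) + 2c_2e^(-2t)sin(5t) + c_2e^(-2t)cos(5t)

Coefficient matrix A = [[-12, 5], [-25, 8]].
Characteristic polynomial det(A - λI) = λ^2 + 4λ + 29 = 0.
Eigenvalues λ = -2 ± 5i (complex conjugate pair).
For λ=-2+5i: an eigenvector is (1,2) - i(0,-1) = (1, 2 + i).
A real fundamental pair from Re and Im of e^((-2+5i)t)v: X_1 = e^(-2t)(cos(5t)·(1,2) + sin(5t)·(0,-1)), X_2 = e^(-2t)(sin(5t)·(1,2) - cos(5t)·(0,-1)).
General solution: c_1X_1 + c_2X_2.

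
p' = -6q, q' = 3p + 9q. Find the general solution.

p(t) = 2K_1e^(3t) - K_2e^(6t), q(t) = -K_1e^(3t) + K_2e^(6t)

Coefficient matrix A = [[0, -6], [3, 9]].
Characteristic polynomial det(A - λI) = λ^2 - 9λ + 18 = 0.
Eigenvalues λ = 3, 6.
For λ=3: (A-λI) row 1 is [-3, -6], so an eigenvector is (2, -1).
For λ=6: (A-λI) row 1 is [-6, -6], so an eigenvector is (-1, 1).
General solution: K_1e^(3t)(2,-1) + K_2e^(6t)(-1,1).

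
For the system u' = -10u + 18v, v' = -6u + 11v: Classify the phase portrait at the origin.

saddle

A = [[-10,18],[-6,11]]; det(A-λI) = λ^2 - λ - 2.
λ = -1, 2: opposite signs.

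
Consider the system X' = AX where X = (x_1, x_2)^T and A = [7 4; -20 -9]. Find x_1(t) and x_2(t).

Coefficient matrix A = [[7, 4], [-20, -9]].
Characteristic polynomial det(A - λI) = λ^2 + 2λ + 17 = 0.
Eigenvalues λ = -1 ± 4i (complex conjugate pair).
For λ=-1+4i: an eigenvector is (-1,2) - i(0,1) = (-1, 2 - i).
A real fundamental pair from Re and Im of e^((-1+4i)t)v: X_1 = e^(-t)(cos(4t)·(-1,2) + sin(4t)·(0,1)), X_2 = e^(-t)(sin(4t)·(-1,2) - cos(4t)·(0,1)).
General solution: c_1X_1 + c_2X_2.

x_1(t) = -c_1e^(-t)cos(4t) - c_2e^(-t)sin(4t), x_2(t) = c_1e^(-t)sin(4t) + 2c_1e^(-t)cos(4t) + 2c_2e^(-t)sin(4t) - c_2e^(-t)cos(4t)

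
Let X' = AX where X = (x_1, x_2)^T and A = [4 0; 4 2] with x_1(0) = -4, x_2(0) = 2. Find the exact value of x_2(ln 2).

A = [[4,0],[4,2]]; eigenvalues λ = 2, 4.
Eigenvectors: (0,1) for λ=2, (1,2) for λ=4.
From the initial condition, c_1 = 10, c_2 = -4.
x_2(ln 2) = (10)(2^2)(1) + (-4)(2^4)(2) = -88.

-88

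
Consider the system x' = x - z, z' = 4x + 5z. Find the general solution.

Coefficient matrix A = [[1, -1], [4, 5]].
Characteristic polynomial det(A - λI) = λ^2 - 6λ + 9 = 0.
Single eigenvalue λ = 3 with algebraic multiplicity 2.
Eigenvector v = (1,-2); generalized eigenvector w with (A-λI)w=v is (-1,1).
General solution: e^(3t)[C_1·v + C_2·(t·v + w)].

x(t) = C_1e^(3t) + C_2te^(3t) - C_2e^(3t), z(t) = -2C_1e^(3t) - 2C_2te^(3t) + C_2e^(3t)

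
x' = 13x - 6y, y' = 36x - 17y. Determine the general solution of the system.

x(t) = c_1e^(-5t) - c_2e^(t), y(t) = 3c_1e^(-5t) - 2c_2e^(t)

Coefficient matrix A = [[13, -6], [36, -17]].
Characteristic polynomial det(A - λI) = λ^2 + 4λ - 5 = 0.
Eigenvalues λ = -5, 1.
For λ=-5: (A-λI) row 1 is [18, -6], so an eigenvector is (1, 3).
For λ=1: (A-λI) row 1 is [12, -6], so an eigenvector is (-1, -2).
General solution: c_1e^(-5t)(1,3) + c_2e^(t)(-1,-2).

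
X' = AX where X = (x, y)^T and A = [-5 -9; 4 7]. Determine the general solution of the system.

Coefficient matrix A = [[-5, -9], [4, 7]].
Characteristic polynomial det(A - λI) = λ^2 - 2λ + 1 = 0.
Single eigenvalue λ = 1 with algebraic multiplicity 2.
Eigenvector v = (3,-2); generalized eigenvector w with (A-λI)w=v is (-2,1).
General solution: e^(t)[K_1·v + K_2·(t·v + w)].

x(t) = 3K_1e^(t) + 3K_2te^(t) - 2K_2e^(t), y(t) = -2K_1e^(t) - 2K_2te^(t) + K_2e^(t)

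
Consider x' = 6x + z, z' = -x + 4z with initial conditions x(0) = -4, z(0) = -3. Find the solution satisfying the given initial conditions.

Coefficient matrix A = [[6, 1], [-1, 4]].
Characteristic polynomial det(A - λI) = λ^2 - 10λ + 25 = 0.
Single eigenvalue λ = 5 with algebraic multiplicity 2.
Eigenvector v = (-1,1); generalized eigenvector w with (A-λI)w=v is (-2,1).
General solution: e^(5t)[K_1·v + K_2·(t·v + w)].
Applying x(0)=-4, z(0)=-3 gives K_1=-10, K_2=7.

x(t) = -7te^(5t) - 4e^(5t), z(t) = 7te^(5t) - 3e^(5t)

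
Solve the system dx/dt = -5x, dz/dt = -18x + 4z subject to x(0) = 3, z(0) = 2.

Coefficient matrix A = [[-5, 0], [-18, 4]].
Characteristic polynomial det(A - λI) = λ^2 + λ - 20 = 0.
Eigenvalues λ = -5, 4.
For λ=-5: (A-λI) row 2 is [-18, 9], so an eigenvector is (-1, -2).
For λ=4: (A-λI) row 1 is [-9, 0], so an eigenvector is (0, -1).
General solution: c_1e^(-5t)(-1,-2) + c_2e^(4t)(0,-1).
Applying x(0)=3, z(0)=2 gives c_1=-3, c_2=4.

x(t) = 3e^(-5t), z(t) = -4e^(4t) + 6e^(-5t)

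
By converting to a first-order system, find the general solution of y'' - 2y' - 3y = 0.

Let x_1 = y, x_2 = y'. Then x_1' = x_2 and x_2' = 3x_1 + 2x_2.
A = [[0,1],[3,2]]; det(A-λI) = λ^2 - 2λ - 3.
Eigenvalues λ = -1, 3 with eigenvectors (1,-1), (1,3).

y(t) = c_1e^(-t) + c_2e^(3t)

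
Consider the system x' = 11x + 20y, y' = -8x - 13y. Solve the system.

x(t) = -2c_1e^(-t)sin(4t) + c_1e^(-t)cos(4t) + c_2e^(-t)sin(4t) + 2c_2e^(-t)cos(4t), y(t) = c_1e^(-t)sin(4t) - c_1e^(-t)cos(4t) - c_2e^(-t)sin(4t) - c_2e^(-t)cos(4t)

Coefficient matrix A = [[11, 20], [-8, -13]].
Characteristic polynomial det(A - λI) = λ^2 + 2λ + 17 = 0.
Eigenvalues λ = -1 ± 4i (complex conjugate pair).
For λ=-1+4i: an eigenvector is (1,-1) - i(-2,1) = (1 + 2i, -1 - i).
A real fundamental pair from Re and Im of e^((-1+4i)t)v: X_1 = e^(-t)(cos(4t)·(1,-1) + sin(4t)·(-2,1)), X_2 = e^(-t)(sin(4t)·(1,-1) - cos(4t)·(-2,1)).
General solution: c_1X_1 + c_2X_2.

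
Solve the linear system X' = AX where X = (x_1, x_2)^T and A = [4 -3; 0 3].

Coefficient matrix A = [[4, -3], [0, 3]].
Characteristic polynomial det(A - λI) = λ^2 - 7λ + 12 = 0.
Eigenvalues λ = 3, 4.
For λ=3: (A-λI) row 1 is [1, -3], so an eigenvector is (3, 1).
For λ=4: (A-λI) row 1 is [0, -3], so an eigenvector is (-1, 0).
General solution: c_1e^(3t)(3,1) + c_2e^(4t)(-1,0).

x_1(t) = 3c_1e^(3t) - c_2e^(4t), x_2(t) = c_1e^(3t)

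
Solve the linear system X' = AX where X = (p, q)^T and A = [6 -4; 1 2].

Coefficient matrix A = [[6, -4], [1, 2]].
Characteristic polynomial det(A - λI) = λ^2 - 8λ + 16 = 0.
Single eigenvalue λ = 4 with algebraic multiplicity 2.
Eigenvector v = (2,1); generalized eigenvector w with (A-λI)w=v is (-3,-2).
General solution: e^(4t)[C_1·v + C_2·(t·v + w)].

p(t) = 2C_1e^(4t) + 2C_2te^(4t) - 3C_2e^(4t), q(t) = C_1e^(4t) + C_2te^(4t) - 2C_2e^(4t)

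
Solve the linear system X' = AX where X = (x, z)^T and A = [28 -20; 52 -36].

x(t) = -2C_1e^(-4t)sin(4t) + C_1e^(-4t)cos(4t) + C_2e^(-4t)sin(4t) + 2C_2e^(-4t)cos(4t), z(t) = -3C_1e^(-4t)sin(4t) + 2C_1e^(-4t)cos(4t) + 2C_2e^(-4t)sin(4t) + 3C_2e^(-4t)cos(4t)

Coefficient matrix A = [[28, -20], [52, -36]].
Characteristic polynomial det(A - λI) = λ^2 + 8λ + 32 = 0.
Eigenvalues λ = -4 ± 4i (complex conjugate pair).
For λ=-4+4i: an eigenvector is (1,2) - i(-2,-3) = (1 + 2i, 2 + 3i).
A real fundamental pair from Re and Im of e^((-4+4i)t)v: X_1 = e^(-4t)(cos(4t)·(1,2) + sin(4t)·(-2,-3)), X_2 = e^(-4t)(sin(4t)·(1,2) - cos(4t)·(-2,-3)).
General solution: C_1X_1 + C_2X_2.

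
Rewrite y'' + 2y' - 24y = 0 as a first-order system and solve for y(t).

Let x_1 = y, x_2 = y'. Then x_1' = x_2 and x_2' = 24x_1 - 2x_2.
A = [[0,1],[24,-2]]; det(A-λI) = λ^2 + 2λ - 24.
Eigenvalues λ = 4, -6 with eigenvectors (1,4), (1,-6).

y(t) = C_1e^(4t) + C_2e^(-6t)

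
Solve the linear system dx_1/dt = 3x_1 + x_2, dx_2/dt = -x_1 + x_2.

Coefficient matrix A = [[3, 1], [-1, 1]].
Characteristic polynomial det(A - λI) = λ^2 - 4λ + 4 = 0.
Single eigenvalue λ = 2 with algebraic multiplicity 2.
Eigenvector v = (-1,1); generalized eigenvector w with (A-λI)w=v is (-2,1).
General solution: e^(2t)[c_1·v + c_2·(t·v + w)].

x_1(t) = -c_1e^(2t) - c_2te^(2t) - 2c_2e^(2t), x_2(t) = c_1e^(2t) + c_2te^(2t) + c_2e^(2t)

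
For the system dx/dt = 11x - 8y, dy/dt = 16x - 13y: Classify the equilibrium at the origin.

A = [[11,-8],[16,-13]]; det(A-λI) = λ^2 + 2λ - 15.
λ = -5, 3: opposite signs.

saddle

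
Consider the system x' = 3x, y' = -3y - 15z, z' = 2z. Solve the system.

x(t) = K_3e^(3t), y(t) = -3K_1e^(2t) + K_2e^(-3t), z(t) = K_1e^(2t)

Coefficient matrix A = [[3, 0, 0], [0, -3, -15], [0, 0, 2]].
det(A - λI) = 0 gives eigenvalues λ = 2, -3, 3.
For λ=2: eigenvector (0,-3,1).
For λ=-3: eigenvector (0,1,0).
For λ=3: eigenvector (1,0,0).
General solution: K_1e^(2t)(0,-3,1) + K_2e^(-3t)(0,1,0) + K_3e^(3t)(1,0,0).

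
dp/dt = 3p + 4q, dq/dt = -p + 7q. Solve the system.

p(t) = 2C_1e^(5t) + 2C_2te^(5t) - 3C_2e^(5t), q(t) = C_1e^(5t) + C_2te^(5t) - C_2e^(5t)

Coefficient matrix A = [[3, 4], [-1, 7]].
Characteristic polynomial det(A - λI) = λ^2 - 10λ + 25 = 0.
Single eigenvalue λ = 5 with algebraic multiplicity 2.
Eigenvector v = (2,1); generalized eigenvector w with (A-λI)w=v is (-3,-1).
General solution: e^(5t)[C_1·v + C_2·(t·v + w)].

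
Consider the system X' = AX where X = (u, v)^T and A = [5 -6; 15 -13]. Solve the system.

Coefficient matrix A = [[5, -6], [15, -13]].
Characteristic polynomial det(A - λI) = λ^2 + 8λ + 25 = 0.
Eigenvalues λ = -4 ± 3i (complex conjugate pair).
For λ=-4+3i: an eigenvector is (1,1) - i(1,2) = (1 - i, 1 - 2i).
A real fundamental pair from Re and Im of e^((-4+3i)t)v: X_1 = e^(-4t)(cos(3t)·(1,1) + sin(3t)·(1,2)), X_2 = e^(-4t)(sin(3t)·(1,1) - cos(3t)·(1,2)).
General solution: K_1X_1 + K_2X_2.

u(t) = K_1e^(-4t)sin(3t) + K_1e^(-4t)cos(3t) + K_2e^(-4t)sin(3t) - K_2e^(-4t)cos(3t), v(t) = 2K_1e^(-4t)sin(3t) + K_1e^(-4t)cos(3t) + K_2e^(-4t)sin(3t) - 2K_2e^(-4t)cos(3t)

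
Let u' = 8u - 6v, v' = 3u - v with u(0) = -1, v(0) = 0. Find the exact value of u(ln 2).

A = [[8,-6],[3,-1]]; eigenvalues λ = 5, 2.
Eigenvectors: (2,1) for λ=5, (1,1) for λ=2.
From the initial condition, c_1 = -1, c_2 = 1.
u(ln 2) = (-1)(2^5)(2) + (1)(2^2)(1) = -60.

-60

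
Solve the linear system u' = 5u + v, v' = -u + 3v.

u(t) = -c_1e^(4t) - c_2te^(4t), v(t) = c_1e^(4t) + c_2te^(4t) - c_2e^(4t)

Coefficient matrix A = [[5, 1], [-1, 3]].
Characteristic polynomial det(A - λI) = λ^2 - 8λ + 16 = 0.
Single eigenvalue λ = 4 with algebraic multiplicity 2.
Eigenvector v = (-1,1); generalized eigenvector w with (A-λI)w=v is (0,-1).
General solution: e^(4t)[c_1·v + c_2·(t·v + w)].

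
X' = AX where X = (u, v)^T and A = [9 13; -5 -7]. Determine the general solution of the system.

u(t) = 2K_1e^(t)sin(t) - 3K_1e^(t)cos(t) - 3K_2e^(t)sin(t) - 2K_2e^(t)cos(t), v(t) = -K_1e^(t)sin(t) + 2K_1e^(t)cos(t) + 2K_2e^(t)sin(t) + K_2e^(t)cos(t)

Coefficient matrix A = [[9, 13], [-5, -7]].
Characteristic polynomial det(A - λI) = λ^2 - 2λ + 2 = 0.
Eigenvalues λ = 1 ± i (complex conjugate pair).
For λ=1+i: an eigenvector is (-3,2) - i(2,-1) = (-3 - 2i, 2 + i).
A real fundamental pair from Re and Im of e^((1+i)t)v: X_1 = e^(t)(cos(t)·(-3,2) + sin(t)·(2,-1)), X_2 = e^(t)(sin(t)·(-3,2) - cos(t)·(2,-1)).
General solution: K_1X_1 + K_2X_2.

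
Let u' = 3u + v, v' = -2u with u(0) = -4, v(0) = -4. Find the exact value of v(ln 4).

A = [[3,1],[-2,0]]; eigenvalues λ = 1, 2.
Eigenvectors: (-1,2) for λ=1, (-1,1) for λ=2.
From the initial condition, c_1 = -8, c_2 = 12.
v(ln 4) = (-8)(4^1)(2) + (12)(4^2)(1) = 128.

128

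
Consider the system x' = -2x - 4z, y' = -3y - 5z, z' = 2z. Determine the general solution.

Coefficient matrix A = [[-2, 0, -4], [0, -3, -5], [0, 0, 2]].
det(A - λI) = 0 gives eigenvalues λ = -2, -3, 2.
For λ=-2: eigenvector (1,0,0).
For λ=-3: eigenvector (0,1,0).
For λ=2: eigenvector (-1,-1,1).
General solution: K_1e^(-2t)(1,0,0) + K_2e^(-3t)(0,1,0) + K_3e^(2t)(-1,-1,1).

x(t) = K_1e^(-2t) - K_3e^(2t), y(t) = K_2e^(-3t) - K_3e^(2t), z(t) = K_3e^(2t)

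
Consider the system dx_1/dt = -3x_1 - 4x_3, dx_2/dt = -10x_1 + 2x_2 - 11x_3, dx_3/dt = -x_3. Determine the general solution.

x_1(t) = K_1e^(-3t) - 2K_3e^(-t), x_2(t) = 2K_1e^(-3t) + K_2e^(2t) - 3K_3e^(-t), x_3(t) = K_3e^(-t)

Coefficient matrix A = [[-3, 0, -4], [-10, 2, -11], [0, 0, -1]].
det(A - λI) = 0 gives eigenvalues λ = -3, 2, -1.
For λ=-3: eigenvector (1,2,0).
For λ=2: eigenvector (0,1,0).
For λ=-1: eigenvector (-2,-3,1).
General solution: K_1e^(-3t)(1,2,0) + K_2e^(2t)(0,1,0) + K_3e^(-t)(-2,-3,1).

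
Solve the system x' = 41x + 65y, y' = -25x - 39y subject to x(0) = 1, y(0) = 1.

Coefficient matrix A = [[41, 65], [-25, -39]].
Characteristic polynomial det(A - λI) = λ^2 - 2λ + 26 = 0.
Eigenvalues λ = 1 ± 5i (complex conjugate pair).
For λ=1+5i: an eigenvector is (2,-1) - i(3,-2) = (2 - 3i, -1 + 2i).
A real fundamental pair from Re and Im of e^((1+5i)t)v: X_1 = e^(t)(cos(5t)·(2,-1) + sin(5t)·(3,-2)), X_2 = e^(t)(sin(5t)·(2,-1) - cos(5t)·(3,-2)).
General solution: K_1X_1 + K_2X_2.
Applying x(0)=1, y(0)=1 gives K_1=5, K_2=3.

x(t) = 21e^(t)sin(5t) + e^(t)cos(5t), y(t) = -13e^(t)sin(5t) + e^(t)cos(5t)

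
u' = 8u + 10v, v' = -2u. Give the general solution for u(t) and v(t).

Coefficient matrix A = [[8, 10], [-2, 0]].
Characteristic polynomial det(A - λI) = λ^2 - 8λ + 20 = 0.
Eigenvalues λ = 4 ± 2i (complex conjugate pair).
For λ=4+2i: an eigenvector is (-1,0) - i(-2,1) = (-1 + 2i, 0 - i).
A real fundamental pair from Re and Im of e^((4+2i)t)v: X_1 = e^(4t)(cos(2t)·(-1,0) + sin(2t)·(-2,1)), X_2 = e^(4t)(sin(2t)·(-1,0) - cos(2t)·(-2,1)).
General solution: c_1X_1 + c_2X_2.

u(t) = -2c_1e^(4t)sin(2t) - c_1e^(4t)cos(2t) - c_2e^(4t)sin(2t) + 2c_2e^(4t)cos(2t), v(t) = c_1e^(4t)sin(2t) - c_2e^(4t)cos(2t)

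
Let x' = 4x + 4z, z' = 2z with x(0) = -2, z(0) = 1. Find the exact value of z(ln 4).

16

A = [[4,4],[0,2]]; eigenvalues λ = 4, 2.
Eigenvectors: (1,0) for λ=4, (-2,1) for λ=2.
From the initial condition, c_1 = 0, c_2 = 1.
z(ln 4) = (0)(4^4)(0) + (1)(4^2)(1) = 16.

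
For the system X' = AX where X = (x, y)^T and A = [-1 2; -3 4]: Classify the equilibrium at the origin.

unstable node

A = [[-1,2],[-3,4]]; det(A-λI) = λ^2 - 3λ + 2.
λ = 2, 1: both positive.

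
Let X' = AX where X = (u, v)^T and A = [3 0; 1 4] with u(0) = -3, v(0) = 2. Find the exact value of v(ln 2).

8

A = [[3,0],[1,4]]; eigenvalues λ = 3, 4.
Eigenvectors: (-1,1) for λ=3, (0,-1) for λ=4.
From the initial condition, c_1 = 3, c_2 = 1.
v(ln 2) = (3)(2^3)(1) + (1)(2^4)(-1) = 8.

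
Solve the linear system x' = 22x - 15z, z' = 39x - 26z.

x(t) = c_1e^(-2t)sin(3t) + 2c_1e^(-2t)cos(3t) + 2c_2e^(-2t)sin(3t) - c_2e^(-2t)cos(3t), z(t) = 2c_1e^(-2t)sin(3t) + 3c_1e^(-2t)cos(3t) + 3c_2e^(-2t)sin(3t) - 2c_2e^(-2t)cos(3t)

Coefficient matrix A = [[22, -15], [39, -26]].
Characteristic polynomial det(A - λI) = λ^2 + 4λ + 13 = 0.
Eigenvalues λ = -2 ± 3i (complex conjugate pair).
For λ=-2+3i: an eigenvector is (2,3) - i(1,2) = (2 - i, 3 - 2i).
A real fundamental pair from Re and Im of e^((-2+3i)t)v: X_1 = e^(-2t)(cos(3t)·(2,3) + sin(3t)·(1,2)), X_2 = e^(-2t)(sin(3t)·(2,3) - cos(3t)·(1,2)).
General solution: c_1X_1 + c_2X_2.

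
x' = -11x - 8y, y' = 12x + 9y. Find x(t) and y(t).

x(t) = K_1e^(-3t) + 2K_2e^(t), y(t) = -K_1e^(-3t) - 3K_2e^(t)

Coefficient matrix A = [[-11, -8], [12, 9]].
Characteristic polynomial det(A - λI) = λ^2 + 2λ - 3 = 0.
Eigenvalues λ = -3, 1.
For λ=-3: (A-λI) row 1 is [-8, -8], so an eigenvector is (1, -1).
For λ=1: (A-λI) row 1 is [-12, -8], so an eigenvector is (2, -3).
General solution: K_1e^(-3t)(1,-1) + K_2e^(t)(2,-3).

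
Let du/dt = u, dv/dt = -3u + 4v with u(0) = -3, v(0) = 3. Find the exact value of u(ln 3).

-9

A = [[1,0],[-3,4]]; eigenvalues λ = 1, 4.
Eigenvectors: (-1,-1) for λ=1, (0,1) for λ=4.
From the initial condition, c_1 = 3, c_2 = 6.
u(ln 3) = (3)(3^1)(-1) + (6)(3^4)(0) = -9.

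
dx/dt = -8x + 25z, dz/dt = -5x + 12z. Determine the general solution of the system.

Coefficient matrix A = [[-8, 25], [-5, 12]].
Characteristic polynomial det(A - λI) = λ^2 - 4λ + 29 = 0.
Eigenvalues λ = 2 ± 5i (complex conjugate pair).
For λ=2+5i: an eigenvector is (-1,0) - i(2,1) = (-1 - 2i, 0 - i).
A real fundamental pair from Re and Im of e^((2+5i)t)v: X_1 = e^(2t)(cos(5t)·(-1,0) + sin(5t)·(2,1)), X_2 = e^(2t)(sin(5t)·(-1,0) - cos(5t)·(2,1)).
General solution: C_1X_1 + C_2X_2.

x(t) = 2C_1e^(2t)sin(5t) - C_1e^(2t)cos(5t) - C_2e^(2t)sin(5t) - 2C_2e^(2t)cos(5t), z(t) = C_1e^(2t)sin(5t) - C_2e^(2t)cos(5t)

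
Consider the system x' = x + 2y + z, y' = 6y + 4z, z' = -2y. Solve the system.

x(t) = c_1e^(t) + c_2e^(4t) + c_3e^(2t), y(t) = 2c_2e^(4t) + c_3e^(2t), z(t) = -c_2e^(4t) - c_3e^(2t)

Coefficient matrix A = [[1, 2, 1], [0, 6, 4], [0, -2, 0]].
det(A - λI) = 0 gives eigenvalues λ = 1, 4, 2.
For λ=1: eigenvector (1,0,0).
For λ=4: eigenvector (1,2,-1).
For λ=2: eigenvector (1,1,-1).
General solution: c_1e^(t)(1,0,0) + c_2e^(4t)(1,2,-1) + c_3e^(2t)(1,1,-1).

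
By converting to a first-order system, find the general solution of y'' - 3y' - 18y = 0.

y(t) = C_1e^(-3t) + C_2e^(6t)

Let x_1 = y, x_2 = y'. Then x_1' = x_2 and x_2' = 18x_1 + 3x_2.
A = [[0,1],[18,3]]; det(A-λI) = λ^2 - 3λ - 18.
Eigenvalues λ = -3, 6 with eigenvectors (1,-3), (1,6).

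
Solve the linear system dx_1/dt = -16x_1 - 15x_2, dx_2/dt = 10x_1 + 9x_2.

x_1(t) = 3C_1e^(-6t) - C_2e^(-t), x_2(t) = -2C_1e^(-6t) + C_2e^(-t)

Coefficient matrix A = [[-16, -15], [10, 9]].
Characteristic polynomial det(A - λI) = λ^2 + 7λ + 6 = 0.
Eigenvalues λ = -6, -1.
For λ=-6: (A-λI) row 1 is [-10, -15], so an eigenvector is (3, -2).
For λ=-1: (A-λI) row 1 is [-15, -15], so an eigenvector is (-1, 1).
General solution: C_1e^(-6t)(3,-2) + C_2e^(-t)(-1,1).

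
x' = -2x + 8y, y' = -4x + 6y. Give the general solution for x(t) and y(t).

x(t) = K_1e^(2t)sin(4t) - K_1e^(2t)cos(4t) - K_2e^(2t)sin(4t) - K_2e^(2t)cos(4t), y(t) = K_1e^(2t)sin(4t) - K_2e^(2t)cos(4t)

Coefficient matrix A = [[-2, 8], [-4, 6]].
Characteristic polynomial det(A - λI) = λ^2 - 4λ + 20 = 0.
Eigenvalues λ = 2 ± 4i (complex conjugate pair).
For λ=2+4i: an eigenvector is (-1,0) - i(1,1) = (-1 - i, 0 - i).
A real fundamental pair from Re and Im of e^((2+4i)t)v: X_1 = e^(2t)(cos(4t)·(-1,0) + sin(4t)·(1,1)), X_2 = e^(2t)(sin(4t)·(-1,0) - cos(4t)·(1,1)).
General solution: K_1X_1 + K_2X_2.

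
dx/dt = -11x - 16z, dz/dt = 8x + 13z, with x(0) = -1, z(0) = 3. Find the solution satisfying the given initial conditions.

x(t) = -5e^(5t) + 4e^(-3t), z(t) = 5e^(5t) - 2e^(-3t)

Coefficient matrix A = [[-11, -16], [8, 13]].
Characteristic polynomial det(A - λI) = λ^2 - 2λ - 15 = 0.
Eigenvalues λ = 5, -3.
For λ=5: (A-λI) row 1 is [-16, -16], so an eigenvector is (-1, 1).
For λ=-3: (A-λI) row 1 is [-8, -16], so an eigenvector is (-2, 1).
General solution: K_1e^(5t)(-1,1) + K_2e^(-3t)(-2,1).
Applying x(0)=-1, z(0)=3 gives K_1=5, K_2=-2.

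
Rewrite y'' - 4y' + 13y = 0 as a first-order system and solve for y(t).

Let x_1 = y, x_2 = y'. Then x_1' = x_2 and x_2' = -13x_1 + 4x_2.
A = [[0,1],[-13,4]]; det(A-λI) = λ^2 - 4λ + 13.
Eigenvalues λ = 2 ± 3i.

y(t) = C_1e^(2t)cos(3t) + C_2e^(2t)sin(3t)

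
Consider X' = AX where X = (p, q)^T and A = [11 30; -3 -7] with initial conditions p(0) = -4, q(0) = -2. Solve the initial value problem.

p(t) = -32e^(2t)sin(3t) - 4e^(2t)cos(3t), q(t) = 10e^(2t)sin(3t) - 2e^(2t)cos(3t)

Coefficient matrix A = [[11, 30], [-3, -7]].
Characteristic polynomial det(A - λI) = λ^2 - 4λ + 13 = 0.
Eigenvalues λ = 2 ± 3i (complex conjugate pair).
For λ=2+3i: an eigenvector is (3,-1) - i(-1,0) = (3 + i, -1).
A real fundamental pair from Re and Im of e^((2+3i)t)v: X_1 = e^(2t)(cos(3t)·(3,-1) + sin(3t)·(-1,0)), X_2 = e^(2t)(sin(3t)·(3,-1) - cos(3t)·(-1,0)).
General solution: C_1X_1 + C_2X_2.
Applying p(0)=-4, q(0)=-2 gives C_1=2, C_2=-10.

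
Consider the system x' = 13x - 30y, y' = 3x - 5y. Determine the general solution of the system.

x(t) = C_1e^(4t)sin(3t) - 3C_1e^(4t)cos(3t) - 3C_2e^(4t)sin(3t) - C_2e^(4t)cos(3t), y(t) = -C_1e^(4t)cos(3t) - C_2e^(4t)sin(3t)

Coefficient matrix A = [[13, -30], [3, -5]].
Characteristic polynomial det(A - λI) = λ^2 - 8λ + 25 = 0.
Eigenvalues λ = 4 ± 3i (complex conjugate pair).
For λ=4+3i: an eigenvector is (-3,-1) - i(1,0) = (-3 - i, -1).
A real fundamental pair from Re and Im of e^((4+3i)t)v: X_1 = e^(4t)(cos(3t)·(-3,-1) + sin(3t)·(1,0)), X_2 = e^(4t)(sin(3t)·(-3,-1) - cos(3t)·(1,0)).
General solution: C_1X_1 + C_2X_2.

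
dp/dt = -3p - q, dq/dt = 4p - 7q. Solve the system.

p(t) = -c_1e^(-5t) - c_2te^(-5t) - c_2e^(-5t), q(t) = -2c_1e^(-5t) - 2c_2te^(-5t) - c_2e^(-5t)

Coefficient matrix A = [[-3, -1], [4, -7]].
Characteristic polynomial det(A - λI) = λ^2 + 10λ + 25 = 0.
Single eigenvalue λ = -5 with algebraic multiplicity 2.
Eigenvector v = (-1,-2); generalized eigenvector w with (A-λI)w=v is (-1,-1).
General solution: e^(-5t)[c_1·v + c_2·(t·v + w)].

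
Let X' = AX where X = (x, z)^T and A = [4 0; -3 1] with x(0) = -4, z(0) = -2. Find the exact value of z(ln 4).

A = [[4,0],[-3,1]]; eigenvalues λ = 1, 4.
Eigenvectors: (0,-1) for λ=1, (1,-1) for λ=4.
From the initial condition, c_1 = 6, c_2 = -4.
z(ln 4) = (6)(4^1)(-1) + (-4)(4^4)(-1) = 1000.

1000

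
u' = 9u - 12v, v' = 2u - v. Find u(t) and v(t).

u(t) = 2K_1e^(3t) - 3K_2e^(5t), v(t) = K_1e^(3t) - K_2e^(5t)

Coefficient matrix A = [[9, -12], [2, -1]].
Characteristic polynomial det(A - λI) = λ^2 - 8λ + 15 = 0.
Eigenvalues λ = 3, 5.
For λ=3: (A-λI) row 1 is [6, -12], so an eigenvector is (2, 1).
For λ=5: (A-λI) row 1 is [4, -12], so an eigenvector is (-3, -1).
General solution: K_1e^(3t)(2,1) + K_2e^(5t)(-3,-1).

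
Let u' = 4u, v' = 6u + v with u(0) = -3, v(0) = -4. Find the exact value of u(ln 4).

-768

A = [[4,0],[6,1]]; eigenvalues λ = 4, 1.
Eigenvectors: (-1,-2) for λ=4, (0,1) for λ=1.
From the initial condition, c_1 = 3, c_2 = 2.
u(ln 4) = (3)(4^4)(-1) + (2)(4^1)(0) = -768.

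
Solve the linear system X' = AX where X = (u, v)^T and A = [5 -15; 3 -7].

Coefficient matrix A = [[5, -15], [3, -7]].
Characteristic polynomial det(A - λI) = λ^2 + 2λ + 10 = 0.
Eigenvalues λ = -1 ± 3i (complex conjugate pair).
For λ=-1+3i: an eigenvector is (-1,0) - i(-2,-1) = (-1 + 2i, 0 + i).
A real fundamental pair from Re and Im of e^((-1+3i)t)v: X_1 = e^(-t)(cos(3t)·(-1,0) + sin(3t)·(-2,-1)), X_2 = e^(-t)(sin(3t)·(-1,0) - cos(3t)·(-2,-1)).
General solution: K_1X_1 + K_2X_2.

u(t) = -2K_1e^(-t)sin(3t) - K_1e^(-t)cos(3t) - K_2e^(-t)sin(3t) + 2K_2e^(-t)cos(3t), v(t) = -K_1e^(-t)sin(3t) + K_2e^(-t)cos(3t)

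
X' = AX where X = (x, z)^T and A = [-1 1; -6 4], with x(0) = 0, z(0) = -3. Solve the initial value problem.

Coefficient matrix A = [[-1, 1], [-6, 4]].
Characteristic polynomial det(A - λI) = λ^2 - 3λ + 2 = 0.
Eigenvalues λ = 2, 1.
For λ=2: (A-λI) row 1 is [-3, 1], so an eigenvector is (-1, -3).
For λ=1: (A-λI) row 1 is [-2, 1], so an eigenvector is (1, 2).
General solution: K_1e^(2t)(-1,-3) + K_2e^(t)(1,2).
Applying x(0)=0, z(0)=-3 gives K_1=3, K_2=3.

x(t) = -3e^(2t) + 3e^(t), z(t) = -9e^(2t) + 6e^(t)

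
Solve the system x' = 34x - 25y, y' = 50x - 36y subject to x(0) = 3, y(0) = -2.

x(t) = 31e^(-t)sin(5t) + 3e^(-t)cos(5t), y(t) = 44e^(-t)sin(5t) - 2e^(-t)cos(5t)

Coefficient matrix A = [[34, -25], [50, -36]].
Characteristic polynomial det(A - λI) = λ^2 + 2λ + 26 = 0.
Eigenvalues λ = -1 ± 5i (complex conjugate pair).
For λ=-1+5i: an eigenvector is (-1,-1) - i(-2,-3) = (-1 + 2i, -1 + 3i).
A real fundamental pair from Re and Im of e^((-1+5i)t)v: X_1 = e^(-t)(cos(5t)·(-1,-1) + sin(5t)·(-2,-3)), X_2 = e^(-t)(sin(5t)·(-1,-1) - cos(5t)·(-2,-3)).
General solution: K_1X_1 + K_2X_2.
Applying x(0)=3, y(0)=-2 gives K_1=-13, K_2=-5.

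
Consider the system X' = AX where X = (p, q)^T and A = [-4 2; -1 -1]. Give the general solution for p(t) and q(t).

Coefficient matrix A = [[-4, 2], [-1, -1]].
Characteristic polynomial det(A - λI) = λ^2 + 5λ + 6 = 0.
Eigenvalues λ = -2, -3.
For λ=-2: (A-λI) row 1 is [-2, 2], so an eigenvector is (1, 1).
For λ=-3: (A-λI) row 1 is [-1, 2], so an eigenvector is (-2, -1).
General solution: C_1e^(-2t)(1,1) + C_2e^(-3t)(-2,-1).

p(t) = C_1e^(-2t) - 2C_2e^(-3t), q(t) = C_1e^(-2t) - C_2e^(-3t)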